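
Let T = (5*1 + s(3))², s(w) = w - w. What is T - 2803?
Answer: -2778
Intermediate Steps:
s(w) = 0
T = 25 (T = (5*1 + 0)² = (5 + 0)² = 5² = 25)
T - 2803 = 25 - 2803 = -2778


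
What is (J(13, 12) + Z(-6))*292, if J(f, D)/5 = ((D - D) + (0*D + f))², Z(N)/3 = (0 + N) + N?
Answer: 236228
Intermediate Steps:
Z(N) = 6*N (Z(N) = 3*((0 + N) + N) = 3*(N + N) = 3*(2*N) = 6*N)
J(f, D) = 5*f² (J(f, D) = 5*((D - D) + (0*D + f))² = 5*(0 + (0 + f))² = 5*(0 + f)² = 5*f²)
(J(13, 12) + Z(-6))*292 = (5*13² + 6*(-6))*292 = (5*169 - 36)*292 = (845 - 36)*292 = 809*292 = 236228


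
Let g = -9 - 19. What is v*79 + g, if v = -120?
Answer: -9508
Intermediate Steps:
g = -28
v*79 + g = -120*79 - 28 = -9480 - 28 = -9508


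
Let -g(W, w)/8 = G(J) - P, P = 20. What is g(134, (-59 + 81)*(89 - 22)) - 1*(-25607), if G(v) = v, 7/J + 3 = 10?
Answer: 25759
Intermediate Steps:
J = 1 (J = 7/(-3 + 10) = 7/7 = 7*(⅐) = 1)
g(W, w) = 152 (g(W, w) = -8*(1 - 1*20) = -8*(1 - 20) = -8*(-19) = 152)
g(134, (-59 + 81)*(89 - 22)) - 1*(-25607) = 152 - 1*(-25607) = 152 + 25607 = 25759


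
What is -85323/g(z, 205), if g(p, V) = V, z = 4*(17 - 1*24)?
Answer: -85323/205 ≈ -416.21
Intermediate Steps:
z = -28 (z = 4*(17 - 24) = 4*(-7) = -28)
-85323/g(z, 205) = -85323/205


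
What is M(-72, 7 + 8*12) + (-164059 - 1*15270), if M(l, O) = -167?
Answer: -179496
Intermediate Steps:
M(-72, 7 + 8*12) + (-164059 - 1*15270) = -167 + (-164059 - 1*15270) = -167 + (-164059 - 15270) = -167 - 179329 = -179496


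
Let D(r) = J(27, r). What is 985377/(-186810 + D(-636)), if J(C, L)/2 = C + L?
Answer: -328459/62676 ≈ -5.2406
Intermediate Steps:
J(C, L) = 2*C + 2*L (J(C, L) = 2*(C + L) = 2*C + 2*L)
D(r) = 54 + 2*r (D(r) = 2*27 + 2*r = 54 + 2*r)
985377/(-186810 + D(-636)) = 985377/(-186810 + (54 + 2*(-636))) = 985377/(-186810 + (54 - 1272)) = 985377/(-186810 - 1218) = 985377/(-188028) = 985377*(-1/188028) = -328459/62676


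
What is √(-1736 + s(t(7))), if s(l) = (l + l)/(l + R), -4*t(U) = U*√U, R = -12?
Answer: √(-83328 - 12138*√7)/√(48 + 7*√7) ≈ 41.659*I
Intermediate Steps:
t(U) = -U^(3/2)/4 (t(U) = -U*√U/4 = -U^(3/2)/4)
s(l) = 2*l/(-12 + l) (s(l) = (l + l)/(l - 12) = (2*l)/(-12 + l) = 2*l/(-12 + l))
√(-1736 + s(t(7))) = √(-1736 + 2*(-7*√7/4)/(-12 - 7*√7/4)) = √(-1736 - 7*√7/(2*(-12 - 7*√7/4)))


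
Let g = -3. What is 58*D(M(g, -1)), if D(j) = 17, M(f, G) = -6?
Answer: 986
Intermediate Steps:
58*D(M(g, -1)) = 58*17 = 986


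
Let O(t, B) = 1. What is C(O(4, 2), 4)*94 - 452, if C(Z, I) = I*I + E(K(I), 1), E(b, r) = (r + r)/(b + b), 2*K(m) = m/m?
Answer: 1240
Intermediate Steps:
K(m) = 1/2 (K(m) = (m/m)/2 = (1/2)*1 = 1/2)
E(b, r) = r/b (E(b, r) = (2*r)/((2*b)) = (2*r)*(1/(2*b)) = r/b)
C(Z, I) = 2 + I**2 (C(Z, I) = I*I + 1/(1/2) = I**2 + 1*2 = I**2 + 2 = 2 + I**2)
C(O(4, 2), 4)*94 - 452 = (2 + 4**2)*94 - 452 = (2 + 16)*94 - 452 = 18*94 - 452 = 1692 - 452 = 1240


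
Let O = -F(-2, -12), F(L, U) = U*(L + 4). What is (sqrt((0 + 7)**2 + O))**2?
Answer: 73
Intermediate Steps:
F(L, U) = U*(4 + L)
O = 24 (O = -(-12)*(4 - 2) = -(-12)*2 = -1*(-24) = 24)
(sqrt((0 + 7)**2 + O))**2 = (sqrt((0 + 7)**2 + 24))**2 = (sqrt(7**2 + 24))**2 = (sqrt(49 + 24))**2 = (sqrt(73))**2 = 73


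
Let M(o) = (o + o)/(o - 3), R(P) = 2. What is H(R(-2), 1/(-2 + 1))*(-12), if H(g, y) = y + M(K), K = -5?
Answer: -3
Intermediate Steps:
M(o) = 2*o/(-3 + o) (M(o) = (2*o)/(-3 + o) = 2*o/(-3 + o))
H(g, y) = 5/4 + y (H(g, y) = y + 2*(-5)/(-3 - 5) = y + 2*(-5)/(-8) = y + 2*(-5)*(-⅛) = y + 5/4 = 5/4 + y)
H(R(-2), 1/(-2 + 1))*(-12) = (5/4 + 1/(-2 + 1))*(-12) = (5/4 + 1/(-1))*(-12) = (5/4 - 1)*(-12) = (¼)*(-12) = -3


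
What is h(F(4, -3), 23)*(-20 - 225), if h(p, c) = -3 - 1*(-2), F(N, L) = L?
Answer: 245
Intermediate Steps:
h(p, c) = -1 (h(p, c) = -3 + 2 = -1)
h(F(4, -3), 23)*(-20 - 225) = -(-20 - 225) = -1*(-245) = 245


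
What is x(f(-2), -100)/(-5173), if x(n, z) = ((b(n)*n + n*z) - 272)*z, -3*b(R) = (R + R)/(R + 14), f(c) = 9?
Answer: -2701000/118979 ≈ -22.701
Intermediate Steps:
b(R) = -2*R/(3*(14 + R)) (b(R) = -(R + R)/(3*(R + 14)) = -2*R/(3*(14 + R)))
x(n, z) = z*(-272 + n*z - 2*n²/(42 + 3*n)) (x(n, z) = (((-2*n/(42 + 3*n))*n + n*z) - 272)*z = ((-2*n²/(42 + 3*n) + n*z) - 272)*z = ((n*z - 2*n²/(42 + 3*n)) - 272)*z = (-272 + n*z - 2*n²/(42 + 3*n))*z = z*(-272 + n*z - 2*n²/(42 + 3*n)))
x(f(-2), -100)/(-5173) = ((⅓)*(-100)*(-2*9² + 3*(-272 + 9*(-100))*(14 + 9))/(14 + 9))/(-5173) = ((⅓)*(-100)*(-2*81 + 3*(-272 - 900)*23)/23)*(-1/5173) = ((⅓)*(-100)*(1/23)*(-162 + 3*(-1172)*23))*(-1/5173) = ((⅓)*(-100)*(1/23)*(-162 - 80868))*(-1/5173) = ((⅓)*(-100)*(1/23)*(-81030))*(-1/5173) = (2701000/23)*(-1/5173) = -2701000/118979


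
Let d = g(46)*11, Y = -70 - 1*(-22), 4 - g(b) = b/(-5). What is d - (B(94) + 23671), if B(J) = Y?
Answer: -117389/5 ≈ -23478.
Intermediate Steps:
g(b) = 4 + b/5 (g(b) = 4 - b/(-5) = 4 - b*(-1)/5 = 4 - (-1)*b/5 = 4 + b/5)
Y = -48 (Y = -70 + 22 = -48)
B(J) = -48
d = 726/5 (d = (4 + (1/5)*46)*11 = (4 + 46/5)*11 = (66/5)*11 = 726/5 ≈ 145.20)
d - (B(94) + 23671) = 726/5 - (-48 + 23671) = 726/5 - 1*23623 = 726/5 - 23623 = -117389/5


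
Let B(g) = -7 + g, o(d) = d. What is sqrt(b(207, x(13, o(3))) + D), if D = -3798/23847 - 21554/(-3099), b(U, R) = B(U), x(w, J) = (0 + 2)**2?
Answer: 2*sqrt(31372565906556753)/24633951 ≈ 14.380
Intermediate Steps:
x(w, J) = 4 (x(w, J) = 2**2 = 4)
b(U, R) = -7 + U
D = 167409412/24633951 (D = -3798*1/23847 - 21554*(-1/3099) = -1266/7949 + 21554/3099 = 167409412/24633951 ≈ 6.7959)
sqrt(b(207, x(13, o(3))) + D) = sqrt((-7 + 207) + 167409412/24633951) = sqrt(200 + 167409412/24633951) = sqrt(5094199612/24633951) = 2*sqrt(31372565906556753)/24633951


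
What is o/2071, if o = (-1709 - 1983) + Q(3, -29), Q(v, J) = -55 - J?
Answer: -3718/2071 ≈ -1.7953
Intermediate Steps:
o = -3718 (o = (-1709 - 1983) + (-55 - 1*(-29)) = -3692 + (-55 + 29) = -3692 - 26 = -3718)
o/2071 = -3718/2071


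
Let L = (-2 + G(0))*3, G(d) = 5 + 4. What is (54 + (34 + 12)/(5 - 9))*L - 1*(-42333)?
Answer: 86451/2 ≈ 43226.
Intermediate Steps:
G(d) = 9
L = 21 (L = (-2 + 9)*3 = 7*3 = 21)
(54 + (34 + 12)/(5 - 9))*L - 1*(-42333) = (54 + (34 + 12)/(5 - 9))*21 - 1*(-42333) = (54 + 46/(-4))*21 + 42333 = (54 + 46*(-¼))*21 + 42333 = (54 - 23/2)*21 + 42333 = (85/2)*21 + 42333 = 1785/2 + 42333 = 86451/2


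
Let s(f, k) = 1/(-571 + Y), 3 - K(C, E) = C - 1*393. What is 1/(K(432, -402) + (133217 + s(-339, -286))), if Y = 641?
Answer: 70/9322671 ≈ 7.5086e-6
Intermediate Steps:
K(C, E) = 396 - C (K(C, E) = 3 - (C - 1*393) = 3 - (C - 393) = 3 - (-393 + C) = 3 + (393 - C) = 396 - C)
s(f, k) = 1/70 (s(f, k) = 1/(-571 + 641) = 1/70)
1/(K(432, -402) + (133217 + s(-339, -286))) = 1/((396 - 1*432) + (133217 + 1/70)) = 1/((396 - 432) + 9325191/70) = 1/(-36 + 9325191/70) = 1/(9322671/70) = 70/9322671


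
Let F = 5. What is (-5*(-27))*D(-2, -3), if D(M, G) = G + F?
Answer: 270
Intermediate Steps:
D(M, G) = 5 + G (D(M, G) = G + 5 = 5 + G)
(-5*(-27))*D(-2, -3) = (-5*(-27))*(5 - 3) = 135*2 = 270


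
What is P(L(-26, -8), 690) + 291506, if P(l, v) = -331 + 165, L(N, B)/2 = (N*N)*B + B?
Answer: 291340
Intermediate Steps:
L(N, B) = 2*B + 2*B*N² (L(N, B) = 2*((N*N)*B + B) = 2*(N²*B + B) = 2*(B*N² + B) = 2*(B + B*N²) = 2*B + 2*B*N²)
P(l, v) = -166
P(L(-26, -8), 690) + 291506 = -166 + 291506 = 291340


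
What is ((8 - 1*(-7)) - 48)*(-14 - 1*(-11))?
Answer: 99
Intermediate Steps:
((8 - 1*(-7)) - 48)*(-14 - 1*(-11)) = ((8 + 7) - 48)*(-14 + 11) = (15 - 48)*(-3) = -33*(-3) = 99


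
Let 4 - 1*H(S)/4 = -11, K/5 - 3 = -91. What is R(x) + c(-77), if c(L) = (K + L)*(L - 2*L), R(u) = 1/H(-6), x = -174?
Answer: -2388539/60 ≈ -39809.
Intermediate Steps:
K = -440 (K = 15 + 5*(-91) = 15 - 455 = -440)
H(S) = 60 (H(S) = 16 - 4*(-11) = 16 + 44 = 60)
R(u) = 1/60
c(L) = -L*(-440 + L) (c(L) = (-440 + L)*(L - 2*L) = (-440 + L)*(-L) = -L*(-440 + L))
R(x) + c(-77) = 1/60 - 77*(440 - 1*(-77)) = 1/60 - 77*(440 + 77) = 1/60 - 77*517 = 1/60 - 39809 = -2388539/60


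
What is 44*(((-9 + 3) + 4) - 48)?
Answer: -2200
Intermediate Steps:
44*(((-9 + 3) + 4) - 48) = 44*((-6 + 4) - 48) = 44*(-2 - 48) = 44*(-50) = -2200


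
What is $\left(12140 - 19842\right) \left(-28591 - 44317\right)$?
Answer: $561537416$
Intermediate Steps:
$\left(12140 - 19842\right) \left(-28591 - 44317\right) = \left(12140 - 19842\right) \left(-72908\right) = \left(-7702\right) \left(-72908\right) = 561537416$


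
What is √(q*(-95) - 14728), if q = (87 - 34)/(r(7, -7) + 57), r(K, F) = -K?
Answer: I*√1482870/10 ≈ 121.77*I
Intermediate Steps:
q = 53/50 (q = (87 - 34)/(-1*7 + 57) = 53/(-7 + 57) = 53/50 ≈ 1.0600)
√(q*(-95) - 14728) = √((53/50)*(-95) - 14728) = √(-1007/10 - 14728) = √(-148287/10) = I*√1482870/10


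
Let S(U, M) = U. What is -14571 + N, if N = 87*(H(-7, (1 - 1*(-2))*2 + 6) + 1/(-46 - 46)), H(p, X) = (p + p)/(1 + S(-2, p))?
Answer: -1228563/92 ≈ -13354.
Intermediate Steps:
H(p, X) = -2*p (H(p, X) = (p + p)/(1 - 2) = (2*p)/(-1) = (2*p)*(-1) = -2*p)
N = 111969/92 (N = 87*(-2*(-7) + 1/(-46 - 46)) = 87*(14 + 1/(-92)) = 87*(14 - 1/92) = 87*(1287/92) = 111969/92 ≈ 1217.1)
-14571 + N = -14571 + 111969/92 = -1228563/92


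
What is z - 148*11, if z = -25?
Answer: -1653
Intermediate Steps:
z - 148*11 = -25 - 148*11 = -25 - 1628 = -1653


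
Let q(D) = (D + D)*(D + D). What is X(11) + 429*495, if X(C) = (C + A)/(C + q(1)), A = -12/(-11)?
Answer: 35038708/165 ≈ 2.1236e+5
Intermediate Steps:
q(D) = 4*D² (q(D) = (2*D)*(2*D) = 4*D²)
A = 12/11 (A = -12*(-1/11) = 12/11 ≈ 1.0909)
X(C) = (12/11 + C)/(4 + C) (X(C) = (C + 12/11)/(C + 4*1²) = (12/11 + C)/(C + 4*1) = (12/11 + C)/(C + 4) = (12/11 + C)/(4 + C))
X(11) + 429*495 = (12/11 + 11)/(4 + 11) + 429*495 = (133/11)/15 + 212355 = (1/15)*(133/11) + 212355 = 133/165 + 212355 = 35038708/165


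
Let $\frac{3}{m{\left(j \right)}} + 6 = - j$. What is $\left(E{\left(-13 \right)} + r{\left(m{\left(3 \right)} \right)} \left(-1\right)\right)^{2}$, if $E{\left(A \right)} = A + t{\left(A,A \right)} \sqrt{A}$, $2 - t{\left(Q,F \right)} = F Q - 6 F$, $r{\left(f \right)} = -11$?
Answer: $-780321 + 980 i \sqrt{13} \approx -7.8032 \cdot 10^{5} + 3533.4 i$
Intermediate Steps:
$m{\left(j \right)} = \frac{3}{-6 - j}$
$t{\left(Q,F \right)} = 2 + 6 F - F Q$ ($t{\left(Q,F \right)} = 2 - \left(F Q - 6 F\right) = 2 - \left(- 6 F + F Q\right) = 2 + 6 F - F Q$)
$E{\left(A \right)} = A + \sqrt{A} \left(2 - A^{2} + 6 A\right)$ ($E{\left(A \right)} = A + \left(2 + 6 A - A A\right) \sqrt{A} = A + \left(2 + 6 A - A^{2}\right) \sqrt{A} = A + \left(2 - A^{2} + 6 A\right) \sqrt{A} = A + \sqrt{A} \left(2 - A^{2} + 6 A\right)$)
$\left(E{\left(-13 \right)} + r{\left(m{\left(3 \right)} \right)} \left(-1\right)\right)^{2} = \left(\left(-13 + \sqrt{-13} \left(2 - \left(-13\right)^{2} + 6 \left(-13\right)\right)\right) - -11\right)^{2} = \left(\left(-13 + i \sqrt{13} \left(2 - 169 - 78\right)\right) + 11\right)^{2} = \left(\left(-13 + i \sqrt{13} \left(-245\right)\right) + 11\right)^{2} = \left(\left(-13 - 245 i \sqrt{13}\right) + 11\right)^{2} = \left(-2 - 245 i \sqrt{13}\right)^{2}$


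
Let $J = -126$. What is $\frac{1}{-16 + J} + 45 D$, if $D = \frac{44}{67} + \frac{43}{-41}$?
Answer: $- \frac{6884777}{390074} \approx -17.65$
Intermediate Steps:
$D = - \frac{1077}{2747}$ ($D = 44 \cdot \frac{1}{67} + 43 \left(- \frac{1}{41}\right) = \frac{44}{67} - \frac{43}{41} = - \frac{1077}{2747} \approx -0.39206$)
$\frac{1}{-16 + J} + 45 D = \frac{1}{-16 - 126} + 45 \left(- \frac{1077}{2747}\right) = \frac{1}{-142} - \frac{48465}{2747} = - \frac{1}{142} - \frac{48465}{2747} = - \frac{6884777}{390074}$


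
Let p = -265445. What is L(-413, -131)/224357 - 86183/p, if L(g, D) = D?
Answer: 19300986036/59554443865 ≈ 0.32409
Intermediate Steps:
L(-413, -131)/224357 - 86183/p = -131/224357 - 86183/(-265445) = -131*1/224357 - 86183*(-1/265445) = -131/224357 + 86183/265445 = 19300986036/59554443865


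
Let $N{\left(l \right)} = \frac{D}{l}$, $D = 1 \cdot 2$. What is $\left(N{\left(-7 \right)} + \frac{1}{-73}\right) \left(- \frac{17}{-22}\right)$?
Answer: $- \frac{2601}{11242} \approx -0.23136$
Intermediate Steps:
$D = 2$
$N{\left(l \right)} = \frac{2}{l}$
$\left(N{\left(-7 \right)} + \frac{1}{-73}\right) \left(- \frac{17}{-22}\right) = \left(\frac{2}{-7} + \frac{1}{-73}\right) \left(- \frac{17}{-22}\right) = \left(2 \left(- \frac{1}{7}\right) - \frac{1}{73}\right) \left(\left(-17\right) \left(- \frac{1}{22}\right)\right) = \left(- \frac{2}{7} - \frac{1}{73}\right) \frac{17}{22} = \left(- \frac{153}{511}\right) \frac{17}{22} = - \frac{2601}{11242}$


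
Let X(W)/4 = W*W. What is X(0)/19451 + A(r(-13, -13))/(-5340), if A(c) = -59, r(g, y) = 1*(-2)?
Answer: 59/5340 ≈ 0.011049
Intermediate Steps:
r(g, y) = -2
X(W) = 4*W² (X(W) = 4*(W*W) = 4*W²)
X(0)/19451 + A(r(-13, -13))/(-5340) = (4*0²)/19451 - 59/(-5340) = (4*0)*(1/19451) - 59*(-1/5340) = 0*(1/19451) + 59/5340 = 0 + 59/5340 = 59/5340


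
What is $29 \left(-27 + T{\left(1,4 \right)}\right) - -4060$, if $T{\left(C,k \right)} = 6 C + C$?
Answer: $3480$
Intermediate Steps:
$T{\left(C,k \right)} = 7 C$
$29 \left(-27 + T{\left(1,4 \right)}\right) - -4060 = 29 \left(-27 + 7 \cdot 1\right) - -4060 = 29 \left(-27 + 7\right) + 4060 = 29 \left(-20\right) + 4060 = -580 + 4060 = 3480$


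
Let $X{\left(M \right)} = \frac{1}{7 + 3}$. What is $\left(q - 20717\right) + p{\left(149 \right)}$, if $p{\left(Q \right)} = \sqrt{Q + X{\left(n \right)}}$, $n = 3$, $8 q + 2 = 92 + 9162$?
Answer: $- \frac{39121}{2} + \frac{\sqrt{14910}}{10} \approx -19548.0$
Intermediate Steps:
$q = \frac{2313}{2}$ ($q = - \frac{1}{4} + \frac{92 + 9162}{8} = - \frac{1}{4} + \frac{1}{8} \cdot 9254 = - \frac{1}{4} + \frac{4627}{4} = \frac{2313}{2} \approx 1156.5$)
$X{\left(M \right)} = \frac{1}{10}$
$p{\left(Q \right)} = \sqrt{\frac{1}{10} + Q}$ ($p{\left(Q \right)} = \sqrt{Q + \frac{1}{10}} = \sqrt{\frac{1}{10} + Q}$)
$\left(q - 20717\right) + p{\left(149 \right)} = \left(\frac{2313}{2} - 20717\right) + \frac{\sqrt{10 + 100 \cdot 149}}{10} = - \frac{39121}{2} + \frac{\sqrt{10 + 14900}}{10} = - \frac{39121}{2} + \frac{\sqrt{14910}}{10}$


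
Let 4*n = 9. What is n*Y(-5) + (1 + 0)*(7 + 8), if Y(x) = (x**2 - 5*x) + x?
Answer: 465/4 ≈ 116.25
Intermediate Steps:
n = 9/4 (n = (1/4)*9 = 9/4 ≈ 2.2500)
Y(x) = x**2 - 4*x
n*Y(-5) + (1 + 0)*(7 + 8) = 9*(-5*(-4 - 5))/4 + (1 + 0)*(7 + 8) = 9*(-5*(-9))/4 + 1*15 = (9/4)*45 + 15 = 405/4 + 15 = 465/4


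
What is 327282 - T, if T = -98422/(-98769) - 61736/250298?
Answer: 4045471685699456/12360841581 ≈ 3.2728e+5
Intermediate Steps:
T = 9268613386/12360841581 (T = -98422*(-1/98769) - 61736*1/250298 = 98422/98769 - 30868/125149 = 9268613386/12360841581 ≈ 0.74984)
327282 - T = 327282 - 1*9268613386/12360841581 = 327282 - 9268613386/12360841581 = 4045471685699456/12360841581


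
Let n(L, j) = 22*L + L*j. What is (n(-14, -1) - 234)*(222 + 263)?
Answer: -256080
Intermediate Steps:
(n(-14, -1) - 234)*(222 + 263) = (-14*(22 - 1) - 234)*(222 + 263) = (-14*21 - 234)*485 = (-294 - 234)*485 = -528*485 = -256080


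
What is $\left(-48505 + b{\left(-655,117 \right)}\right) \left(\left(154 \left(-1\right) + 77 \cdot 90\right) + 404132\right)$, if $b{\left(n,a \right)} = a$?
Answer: $-19883016304$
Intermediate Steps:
$\left(-48505 + b{\left(-655,117 \right)}\right) \left(\left(154 \left(-1\right) + 77 \cdot 90\right) + 404132\right) = \left(-48505 + 117\right) \left(\left(154 \left(-1\right) + 77 \cdot 90\right) + 404132\right) = - 48388 \left(\left(-154 + 6930\right) + 404132\right) = - 48388 \left(6776 + 404132\right) = \left(-48388\right) 410908 = -19883016304$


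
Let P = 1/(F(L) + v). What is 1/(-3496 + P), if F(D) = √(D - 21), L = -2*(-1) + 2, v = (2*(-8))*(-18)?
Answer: (-√17 + 288*I)/(-1006847*I + 3496*√17) ≈ -0.00028604 + 4.0643e-12*I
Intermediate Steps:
v = 288 (v = -16*(-18) = 288)
L = 4 (L = 2 + 2 = 4)
F(D) = √(-21 + D)
P = 1/(288 + I*√17) (P = 1/(√(-21 + 4) + 288) = 1/(√(-17) + 288) = 1/(I*√17 + 288) = 1/(288 + I*√17) ≈ 0.0034715 - 4.97e-5*I)
1/(-3496 + P) = 1/(-3496 + (288/82961 - I*√17/82961)) = 1/(-290031368/82961 - I*√17/82961)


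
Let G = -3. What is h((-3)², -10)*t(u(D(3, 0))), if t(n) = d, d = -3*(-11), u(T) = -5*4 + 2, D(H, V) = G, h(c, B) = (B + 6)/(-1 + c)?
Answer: -33/2 ≈ -16.500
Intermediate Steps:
h(c, B) = (6 + B)/(-1 + c)
D(H, V) = -3
u(T) = -18 (u(T) = -20 + 2 = -18)
d = 33
t(n) = 33
h((-3)², -10)*t(u(D(3, 0))) = ((6 - 10)/(-1 + (-3)²))*33 = (-4/(-1 + 9))*33 = (-4/8)*33 = ((⅛)*(-4))*33 = -½*33 = -33/2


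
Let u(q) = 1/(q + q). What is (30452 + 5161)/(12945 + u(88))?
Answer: 6267888/2278321 ≈ 2.7511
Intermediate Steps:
u(q) = 1/(2*q)
(30452 + 5161)/(12945 + u(88)) = (30452 + 5161)/(12945 + (1/2)/88) = 35613/(12945 + (1/2)*(1/88)) = 35613/(12945 + 1/176) = 35613/(2278321/176) = 35613*(176/2278321) = 6267888/2278321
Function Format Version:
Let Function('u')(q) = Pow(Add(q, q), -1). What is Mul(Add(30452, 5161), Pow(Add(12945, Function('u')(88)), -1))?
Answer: Rational(6267888, 2278321) ≈ 2.7511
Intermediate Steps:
Function('u')(q) = Mul(Rational(1, 2), Pow(q, -1)) (Function('u')(q) = Pow(Mul(2, q), -1) = Mul(Rational(1, 2), Pow(q, -1)))
Mul(Add(30452, 5161), Pow(Add(12945, Function('u')(88)), -1)) = Mul(Add(30452, 5161), Pow(Add(12945, Mul(Rational(1, 2), Pow(88, -1))), -1)) = Mul(35613, Pow(Add(12945, Mul(Rational(1, 2), Rational(1, 88))), -1)) = Mul(35613, Pow(Add(12945, Rational(1, 176)), -1)) = Mul(35613, Pow(Rational(2278321, 176), -1)) = Mul(35613, Rational(176, 2278321)) = Rational(6267888, 2278321)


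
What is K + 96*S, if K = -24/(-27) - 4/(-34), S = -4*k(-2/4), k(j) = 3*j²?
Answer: -43910/153 ≈ -286.99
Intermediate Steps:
S = -3 (S = -12*(-2/4)² = -12*(-2*¼)² = -12*(-½)² = -12/4 = -4*¾ = -3)
K = 154/153 (K = -24*(-1/27) - 4*(-1/34) = 8/9 + 2/17 = 154/153 ≈ 1.0065)
K + 96*S = 154/153 + 96*(-3) = 154/153 - 288 = -43910/153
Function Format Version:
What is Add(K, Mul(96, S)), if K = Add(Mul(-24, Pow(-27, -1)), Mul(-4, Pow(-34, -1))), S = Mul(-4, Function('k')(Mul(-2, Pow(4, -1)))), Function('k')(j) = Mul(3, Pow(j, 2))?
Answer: Rational(-43910, 153) ≈ -286.99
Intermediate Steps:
S = -3 (S = Mul(-4, Mul(3, Pow(Mul(-2, Pow(4, -1)), 2))) = Mul(-4, Mul(3, Pow(Mul(-2, Rational(1, 4)), 2))) = Mul(-4, Mul(3, Pow(Rational(-1, 2), 2))) = Mul(-4, Mul(3, Rational(1, 4))) = Mul(-4, Rational(3, 4)) = -3)
K = Rational(154, 153) (K = Add(Mul(-24, Rational(-1, 27)), Mul(-4, Rational(-1, 34))) = Add(Rational(8, 9), Rational(2, 17)) = Rational(154, 153) ≈ 1.0065)
Add(K, Mul(96, S)) = Add(Rational(154, 153), Mul(96, -3)) = Add(Rational(154, 153), -288) = Rational(-43910, 153)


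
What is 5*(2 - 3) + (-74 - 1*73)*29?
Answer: -4268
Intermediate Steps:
5*(2 - 3) + (-74 - 1*73)*29 = 5*(-1) + (-74 - 73)*29 = -5 - 147*29 = -5 - 4263 = -4268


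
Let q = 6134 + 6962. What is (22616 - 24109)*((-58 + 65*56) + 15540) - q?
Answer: -28562242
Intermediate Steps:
q = 13096
(22616 - 24109)*((-58 + 65*56) + 15540) - q = (22616 - 24109)*((-58 + 65*56) + 15540) - 1*13096 = -1493*((-58 + 3640) + 15540) - 13096 = -1493*(3582 + 15540) - 13096 = -1493*19122 - 13096 = -28549146 - 13096 = -28562242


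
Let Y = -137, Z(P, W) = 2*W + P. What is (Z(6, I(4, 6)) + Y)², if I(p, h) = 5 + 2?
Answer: 13689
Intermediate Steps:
I(p, h) = 7
Z(P, W) = P + 2*W
(Z(6, I(4, 6)) + Y)² = ((6 + 2*7) - 137)² = ((6 + 14) - 137)² = (20 - 137)² = (-117)² = 13689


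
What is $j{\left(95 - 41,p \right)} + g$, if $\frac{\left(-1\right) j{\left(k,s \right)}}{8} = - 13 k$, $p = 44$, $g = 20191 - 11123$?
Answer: $14684$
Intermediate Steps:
$g = 9068$
$j{\left(k,s \right)} = 104 k$ ($j{\left(k,s \right)} = - 8 \left(- 13 k\right) = 104 k$)
$j{\left(95 - 41,p \right)} + g = 104 \left(95 - 41\right) + 9068 = 104 \cdot 54 + 9068 = 5616 + 9068 = 14684$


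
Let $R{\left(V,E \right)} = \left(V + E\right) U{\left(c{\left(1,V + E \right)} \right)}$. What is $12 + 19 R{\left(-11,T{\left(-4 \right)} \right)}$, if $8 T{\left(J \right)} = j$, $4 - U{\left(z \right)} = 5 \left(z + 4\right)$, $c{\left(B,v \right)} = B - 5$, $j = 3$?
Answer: $- \frac{1591}{2} \approx -795.5$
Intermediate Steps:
$c{\left(B,v \right)} = -5 + B$ ($c{\left(B,v \right)} = B - 5 = -5 + B$)
$U{\left(z \right)} = -16 - 5 z$ ($U{\left(z \right)} = 4 - 5 \left(z + 4\right) = 4 - 5 \left(4 + z\right) = 4 - \left(20 + 5 z\right) = -16 - 5 z$)
$T{\left(J \right)} = \frac{3}{8}$ ($T{\left(J \right)} = \frac{1}{8} \cdot 3 = \frac{3}{8}$)
$R{\left(V,E \right)} = 4 E + 4 V$ ($R{\left(V,E \right)} = \left(V + E\right) \left(-16 - 5 \left(-5 + 1\right)\right) = \left(E + V\right) \left(-16 - -20\right) = \left(E + V\right) \left(-16 + 20\right) = \left(E + V\right) 4 = 4 E + 4 V$)
$12 + 19 R{\left(-11,T{\left(-4 \right)} \right)} = 12 + 19 \left(4 \cdot \frac{3}{8} + 4 \left(-11\right)\right) = 12 + 19 \left(\frac{3}{2} - 44\right) = 12 + 19 \left(- \frac{85}{2}\right) = 12 - \frac{1615}{2} = - \frac{1591}{2}$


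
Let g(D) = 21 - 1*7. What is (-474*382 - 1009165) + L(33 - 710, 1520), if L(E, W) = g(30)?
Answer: -1190219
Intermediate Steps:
g(D) = 14 (g(D) = 21 - 7 = 14)
L(E, W) = 14
(-474*382 - 1009165) + L(33 - 710, 1520) = (-474*382 - 1009165) + 14 = (-181068 - 1009165) + 14 = -1190233 + 14 = -1190219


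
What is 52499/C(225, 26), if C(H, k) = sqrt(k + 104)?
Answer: 52499*sqrt(130)/130 ≈ 4604.5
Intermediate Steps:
C(H, k) = sqrt(104 + k)
52499/C(225, 26) = 52499/(sqrt(104 + 26)) = 52499/(sqrt(130)) = 52499*(sqrt(130)/130) = 52499*sqrt(130)/130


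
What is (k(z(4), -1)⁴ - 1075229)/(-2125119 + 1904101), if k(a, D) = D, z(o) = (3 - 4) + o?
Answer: 76802/15787 ≈ 4.8649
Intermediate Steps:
z(o) = -1 + o
(k(z(4), -1)⁴ - 1075229)/(-2125119 + 1904101) = ((-1)⁴ - 1075229)/(-2125119 + 1904101) = (1 - 1075229)/(-221018) = -1075228*(-1/221018) = 76802/15787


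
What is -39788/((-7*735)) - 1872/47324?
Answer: 1365376/177465 ≈ 7.6938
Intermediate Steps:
-39788/((-7*735)) - 1872/47324 = -39788/(-5145) - 1872*1/47324 = -39788*(-1/5145) - 468/11831 = 116/15 - 468/11831 = 1365376/177465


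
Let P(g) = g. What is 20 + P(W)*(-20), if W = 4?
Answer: -60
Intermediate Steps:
20 + P(W)*(-20) = 20 + 4*(-20) = 20 - 80 = -60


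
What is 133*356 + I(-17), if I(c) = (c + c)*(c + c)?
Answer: 48504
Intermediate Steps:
I(c) = 4*c**2 (I(c) = (2*c)*(2*c) = 4*c**2)
133*356 + I(-17) = 133*356 + 4*(-17)**2 = 47348 + 4*289 = 47348 + 1156 = 48504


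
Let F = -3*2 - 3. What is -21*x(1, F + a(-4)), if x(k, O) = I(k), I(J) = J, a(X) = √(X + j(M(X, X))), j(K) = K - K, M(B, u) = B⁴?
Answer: -21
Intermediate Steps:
F = -9 (F = -6 - 3 = -9)
j(K) = 0
a(X) = √X (a(X) = √(X + 0) = √X)
x(k, O) = k
-21*x(1, F + a(-4)) = -21*1 = -21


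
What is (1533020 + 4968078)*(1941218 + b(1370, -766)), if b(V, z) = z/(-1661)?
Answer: 20961905467522672/1661 ≈ 1.2620e+13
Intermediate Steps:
b(V, z) = -z/1661 (b(V, z) = z*(-1/1661) = -z/1661)
(1533020 + 4968078)*(1941218 + b(1370, -766)) = (1533020 + 4968078)*(1941218 - 1/1661*(-766)) = 6501098*(1941218 + 766/1661) = 6501098*(3224363864/1661) = 20961905467522672/1661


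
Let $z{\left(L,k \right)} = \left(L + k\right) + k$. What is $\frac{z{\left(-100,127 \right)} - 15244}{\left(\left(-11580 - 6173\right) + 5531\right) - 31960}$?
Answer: $\frac{7545}{22091} \approx 0.34154$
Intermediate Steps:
$z{\left(L,k \right)} = L + 2 k$
$\frac{z{\left(-100,127 \right)} - 15244}{\left(\left(-11580 - 6173\right) + 5531\right) - 31960} = \frac{\left(-100 + 2 \cdot 127\right) - 15244}{\left(\left(-11580 - 6173\right) + 5531\right) - 31960} = \frac{\left(-100 + 254\right) - 15244}{\left(-17753 + 5531\right) - 31960} = \frac{154 - 15244}{-12222 - 31960} = - \frac{15090}{-44182} = \left(-15090\right) \left(- \frac{1}{44182}\right) = \frac{7545}{22091}$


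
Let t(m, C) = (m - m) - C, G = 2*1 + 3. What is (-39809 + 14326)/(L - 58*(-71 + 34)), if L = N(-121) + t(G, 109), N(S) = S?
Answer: -25483/1916 ≈ -13.300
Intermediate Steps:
G = 5 (G = 2 + 3 = 5)
t(m, C) = -C (t(m, C) = 0 - C = -C)
L = -230 (L = -121 - 1*109 = -121 - 109 = -230)
(-39809 + 14326)/(L - 58*(-71 + 34)) = (-39809 + 14326)/(-230 - 58*(-71 + 34)) = -25483/(-230 - 58*(-37)) = -25483/(-230 + 2146) = -25483/1916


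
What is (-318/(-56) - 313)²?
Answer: 74046025/784 ≈ 94447.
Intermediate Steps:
(-318/(-56) - 313)² = (-318*(-1/56) - 313)² = (159/28 - 313)² = (-8605/28)² = 74046025/784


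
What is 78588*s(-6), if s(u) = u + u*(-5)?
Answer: 1886112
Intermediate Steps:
s(u) = -4*u (s(u) = u - 5*u = -4*u)
78588*s(-6) = 78588*(-4*(-6)) = 78588*24 = 1886112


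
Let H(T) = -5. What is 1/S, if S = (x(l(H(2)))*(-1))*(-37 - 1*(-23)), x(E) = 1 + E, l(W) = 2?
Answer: 1/42 ≈ 0.023810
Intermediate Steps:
S = 42 (S = ((1 + 2)*(-1))*(-37 - 1*(-23)) = (3*(-1))*(-37 + 23) = -3*(-14) = 42)
1/S = 1/42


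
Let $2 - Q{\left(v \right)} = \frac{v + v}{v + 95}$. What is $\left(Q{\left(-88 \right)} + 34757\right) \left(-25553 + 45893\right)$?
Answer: $\frac{4952566260}{7} \approx 7.0751 \cdot 10^{8}$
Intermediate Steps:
$Q{\left(v \right)} = 2 - \frac{2 v}{95 + v}$ ($Q{\left(v \right)} = 2 - \frac{v + v}{v + 95} = 2 - \frac{2 v}{95 + v}$)
$\left(Q{\left(-88 \right)} + 34757\right) \left(-25553 + 45893\right) = \left(\frac{190}{95 - 88} + 34757\right) \left(-25553 + 45893\right) = \left(\frac{190}{7} + 34757\right) 20340 = \frac{243489}{7} \cdot 20340 = \frac{4952566260}{7}$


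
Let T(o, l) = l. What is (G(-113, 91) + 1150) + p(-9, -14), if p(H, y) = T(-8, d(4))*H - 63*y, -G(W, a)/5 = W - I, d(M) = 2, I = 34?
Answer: 2749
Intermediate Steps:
G(W, a) = 170 - 5*W (G(W, a) = -5*(W - 1*34) = -5*(W - 34) = -5*(-34 + W) = 170 - 5*W)
p(H, y) = -63*y + 2*H (p(H, y) = 2*H - 63*y = -63*y + 2*H)
(G(-113, 91) + 1150) + p(-9, -14) = ((170 - 5*(-113)) + 1150) + (-63*(-14) + 2*(-9)) = ((170 + 565) + 1150) + (882 - 18) = (735 + 1150) + 864 = 1885 + 864 = 2749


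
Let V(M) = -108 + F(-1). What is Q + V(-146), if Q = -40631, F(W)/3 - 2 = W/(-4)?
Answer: -162929/4 ≈ -40732.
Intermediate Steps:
F(W) = 6 - 3*W/4 (F(W) = 6 + 3*(W/(-4)) = 6 + 3*(W*(-¼)) = 6 + 3*(-W/4) = 6 - 3*W/4)
V(M) = -405/4 (V(M) = -108 + (6 - ¾*(-1)) = -108 + (6 + ¾) = -108 + 27/4 = -405/4)
Q + V(-146) = -40631 - 405/4 = -162929/4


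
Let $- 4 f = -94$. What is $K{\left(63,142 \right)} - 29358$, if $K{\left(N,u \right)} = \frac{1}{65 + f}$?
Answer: $- \frac{5196364}{177} \approx -29358.0$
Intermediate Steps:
$f = \frac{47}{2}$ ($f = \left(- \frac{1}{4}\right) \left(-94\right) = \frac{47}{2} \approx 23.5$)
$K{\left(N,u \right)} = \frac{2}{177}$ ($K{\left(N,u \right)} = \frac{1}{65 + \frac{47}{2}} = \frac{1}{\frac{177}{2}} = \frac{2}{177}$)
$K{\left(63,142 \right)} - 29358 = \frac{2}{177} - 29358 = - \frac{5196364}{177}$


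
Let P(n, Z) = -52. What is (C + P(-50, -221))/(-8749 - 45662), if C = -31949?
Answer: 10667/18137 ≈ 0.58813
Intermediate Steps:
(C + P(-50, -221))/(-8749 - 45662) = (-31949 - 52)/(-8749 - 45662) = -32001/(-54411) = -32001*(-1/54411) = 10667/18137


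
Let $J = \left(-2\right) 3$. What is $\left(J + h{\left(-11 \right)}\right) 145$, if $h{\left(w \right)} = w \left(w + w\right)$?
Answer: $34220$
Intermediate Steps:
$h{\left(w \right)} = 2 w^{2}$ ($h{\left(w \right)} = w 2 w = 2 w^{2}$)
$J = -6$
$\left(J + h{\left(-11 \right)}\right) 145 = \left(-6 + 2 \left(-11\right)^{2}\right) 145 = \left(-6 + 2 \cdot 121\right) 145 = \left(-6 + 242\right) 145 = 236 \cdot 145 = 34220$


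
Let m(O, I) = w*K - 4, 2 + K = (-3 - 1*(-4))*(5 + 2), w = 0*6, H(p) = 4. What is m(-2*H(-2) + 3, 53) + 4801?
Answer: 4797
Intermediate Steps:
w = 0
K = 5 (K = -2 + (-3 - 1*(-4))*(5 + 2) = -2 + (-3 + 4)*7 = -2 + 1*7 = -2 + 7 = 5)
m(O, I) = -4 (m(O, I) = 0*5 - 4 = 0 - 4 = -4)
m(-2*H(-2) + 3, 53) + 4801 = -4 + 4801 = 4797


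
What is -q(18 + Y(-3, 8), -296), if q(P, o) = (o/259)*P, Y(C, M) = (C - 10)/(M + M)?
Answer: 275/14 ≈ 19.643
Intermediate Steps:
Y(C, M) = (-10 + C)/(2*M) (Y(C, M) = (-10 + C)/((2*M)) = (-10 + C)*(1/(2*M)) = (-10 + C)/(2*M))
q(P, o) = P*o/259 (q(P, o) = (o*(1/259))*P = (o/259)*P = P*o/259)
-q(18 + Y(-3, 8), -296) = -(18 + (½)*(-10 - 3)/8)*(-296)/259 = -(18 + (½)*(⅛)*(-13))*(-296)/259 = -(18 - 13/16)*(-296)/259 = -275*(-296)/(259*16) = -1*(-275/14) = 275/14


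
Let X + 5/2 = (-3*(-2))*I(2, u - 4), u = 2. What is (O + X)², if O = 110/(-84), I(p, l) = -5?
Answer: 504100/441 ≈ 1143.1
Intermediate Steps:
O = -55/42 (O = 110*(-1/84) = -55/42 ≈ -1.3095)
X = -65/2 (X = -5/2 - 3*(-2)*(-5) = -5/2 + 6*(-5) = -5/2 - 30 = -65/2 ≈ -32.500)
(O + X)² = (-55/42 - 65/2)² = (-710/21)² = 504100/441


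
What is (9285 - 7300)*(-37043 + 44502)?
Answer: 14806115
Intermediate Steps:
(9285 - 7300)*(-37043 + 44502) = 1985*7459 = 14806115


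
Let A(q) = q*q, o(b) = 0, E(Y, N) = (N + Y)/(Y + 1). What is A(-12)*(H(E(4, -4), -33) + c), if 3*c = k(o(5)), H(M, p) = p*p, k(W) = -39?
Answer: 154944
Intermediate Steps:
E(Y, N) = (N + Y)/(1 + Y)
A(q) = q²
H(M, p) = p²
c = -13 (c = (⅓)*(-39) = -13)
A(-12)*(H(E(4, -4), -33) + c) = (-12)²*((-33)² - 13) = 144*(1089 - 13) = 144*1076 = 154944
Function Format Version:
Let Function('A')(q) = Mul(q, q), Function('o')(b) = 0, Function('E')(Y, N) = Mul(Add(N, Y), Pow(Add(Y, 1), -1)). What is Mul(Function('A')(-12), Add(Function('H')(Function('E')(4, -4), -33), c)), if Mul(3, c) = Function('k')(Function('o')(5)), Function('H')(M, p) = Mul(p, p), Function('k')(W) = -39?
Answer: 154944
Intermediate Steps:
Function('E')(Y, N) = Mul(Pow(Add(1, Y), -1), Add(N, Y)) (Function('E')(Y, N) = Mul(Add(N, Y), Pow(Add(1, Y), -1)) = Mul(Pow(Add(1, Y), -1), Add(N, Y)))
Function('A')(q) = Pow(q, 2)
Function('H')(M, p) = Pow(p, 2)
c = -13 (c = Mul(Rational(1, 3), -39) = -13)
Mul(Function('A')(-12), Add(Function('H')(Function('E')(4, -4), -33), c)) = Mul(Pow(-12, 2), Add(Pow(-33, 2), -13)) = Mul(144, Add(1089, -13)) = Mul(144, 1076) = 154944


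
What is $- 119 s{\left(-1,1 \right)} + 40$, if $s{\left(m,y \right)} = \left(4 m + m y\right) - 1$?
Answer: $754$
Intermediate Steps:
$s{\left(m,y \right)} = -1 + 4 m + m y$
$- 119 s{\left(-1,1 \right)} + 40 = - 119 \left(-1 + 4 \left(-1\right) - 1\right) + 40 = - 119 \left(-1 - 4 - 1\right) + 40 = \left(-119\right) \left(-6\right) + 40 = 714 + 40 = 754$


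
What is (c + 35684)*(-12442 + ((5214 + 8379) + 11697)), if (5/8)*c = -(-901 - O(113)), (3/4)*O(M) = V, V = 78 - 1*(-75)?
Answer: 481183296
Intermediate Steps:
V = 153 (V = 78 + 75 = 153)
O(M) = 204 (O(M) = (4/3)*153 = 204)
c = 1768 (c = 8*(-(-901 - 1*204))/5 = 8*(-(-901 - 204))/5 = 8*(-1*(-1105))/5 = (8/5)*1105 = 1768)
(c + 35684)*(-12442 + ((5214 + 8379) + 11697)) = (1768 + 35684)*(-12442 + ((5214 + 8379) + 11697)) = 37452*(-12442 + (13593 + 11697)) = 37452*(-12442 + 25290) = 37452*12848 = 481183296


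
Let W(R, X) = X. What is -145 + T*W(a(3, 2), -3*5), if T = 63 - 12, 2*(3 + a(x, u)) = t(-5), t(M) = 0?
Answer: -910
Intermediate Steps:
a(x, u) = -3 (a(x, u) = -3 + (½)*0 = -3 + 0 = -3)
T = 51
-145 + T*W(a(3, 2), -3*5) = -145 + 51*(-3*5) = -145 + 51*(-15) = -145 - 765 = -910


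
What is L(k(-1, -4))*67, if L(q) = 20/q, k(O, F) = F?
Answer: -335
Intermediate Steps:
L(k(-1, -4))*67 = (20/(-4))*67 = (20*(-¼))*67 = -5*67 = -335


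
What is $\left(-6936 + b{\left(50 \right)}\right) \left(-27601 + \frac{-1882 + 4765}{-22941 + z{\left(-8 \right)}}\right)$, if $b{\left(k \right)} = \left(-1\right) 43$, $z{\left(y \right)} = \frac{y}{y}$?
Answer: $\frac{142544909507}{740} \approx 1.9263 \cdot 10^{8}$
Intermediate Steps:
$z{\left(y \right)} = 1$
$b{\left(k \right)} = -43$
$\left(-6936 + b{\left(50 \right)}\right) \left(-27601 + \frac{-1882 + 4765}{-22941 + z{\left(-8 \right)}}\right) = \left(-6936 - 43\right) \left(-27601 + \frac{-1882 + 4765}{-22941 + 1}\right) = - 6979 \left(-27601 + \frac{2883}{-22940}\right) = - 6979 \left(-27601 + 2883 \left(- \frac{1}{22940}\right)\right) = - 6979 \left(-27601 - \frac{93}{740}\right) = \left(-6979\right) \left(- \frac{20424833}{740}\right) = \frac{142544909507}{740}$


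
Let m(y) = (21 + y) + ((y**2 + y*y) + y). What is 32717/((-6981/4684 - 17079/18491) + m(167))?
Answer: 2833679700148/4861573555545 ≈ 0.58287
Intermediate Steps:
m(y) = 21 + 2*y + 2*y**2 (m(y) = (21 + y) + ((y**2 + y**2) + y) = (21 + y) + (2*y**2 + y) = (21 + y) + (y + 2*y**2) = 21 + 2*y + 2*y**2)
32717/((-6981/4684 - 17079/18491) + m(167)) = 32717/((-6981/4684 - 17079/18491) + (21 + 2*167 + 2*167**2)) = 32717/((-6981*1/4684 - 17079*1/18491) + (21 + 334 + 2*27889)) = 32717/((-6981/4684 - 17079/18491) + (21 + 334 + 55778)) = 32717/(-209083707/86611844 + 56133) = 32717/(4861573555545/86611844) = 32717*(86611844/4861573555545) = 2833679700148/4861573555545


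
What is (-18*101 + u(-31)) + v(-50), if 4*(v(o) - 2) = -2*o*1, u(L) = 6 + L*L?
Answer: -824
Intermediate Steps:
u(L) = 6 + L²
v(o) = 2 - o/2 (v(o) = 2 + (-2*o*1)/4 = 2 + (-2*o)/4 = 2 - o/2)
(-18*101 + u(-31)) + v(-50) = (-18*101 + (6 + (-31)²)) + (2 - ½*(-50)) = (-1818 + (6 + 961)) + (2 + 25) = (-1818 + 967) + 27 = -851 + 27 = -824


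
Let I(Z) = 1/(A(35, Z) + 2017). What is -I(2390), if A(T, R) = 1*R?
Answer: -1/4407 ≈ -0.00022691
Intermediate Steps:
A(T, R) = R
I(Z) = 1/(2017 + Z) (I(Z) = 1/(Z + 2017) = 1/(2017 + Z))
-I(2390) = -1/(2017 + 2390) = -1/4407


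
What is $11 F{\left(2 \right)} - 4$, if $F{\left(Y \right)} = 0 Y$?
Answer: $-4$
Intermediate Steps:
$F{\left(Y \right)} = 0$
$11 F{\left(2 \right)} - 4 = 11 \cdot 0 - 4 = 0 - 4 = -4$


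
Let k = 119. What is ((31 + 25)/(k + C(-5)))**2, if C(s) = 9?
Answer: 49/256 ≈ 0.19141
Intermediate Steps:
((31 + 25)/(k + C(-5)))**2 = ((31 + 25)/(119 + 9))**2 = (56/128)**2 = (56*(1/128))**2 = (7/16)**2 = 49/256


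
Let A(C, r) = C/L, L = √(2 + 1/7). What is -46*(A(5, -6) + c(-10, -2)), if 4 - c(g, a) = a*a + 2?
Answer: 92 - 46*√105/3 ≈ -65.120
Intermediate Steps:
L = √105/7 (L = √(2 + ⅐) = √(15/7) = √105/7 ≈ 1.4639)
c(g, a) = 2 - a² (c(g, a) = 4 - (a*a + 2) = 4 - (a² + 2) = 4 - (2 + a²) = 4 + (-2 - a²) = 2 - a²)
A(C, r) = C*√105/15 (A(C, r) = C/((√105/7)) = C*(√105/15) = C*√105/15)
-46*(A(5, -6) + c(-10, -2)) = -46*((1/15)*5*√105 + (2 - 1*(-2)²)) = -46*(√105/3 + (2 - 1*4)) = -46*(√105/3 + (2 - 4)) = -46*(√105/3 - 2) = -46*(-2 + √105/3) = 92 - 46*√105/3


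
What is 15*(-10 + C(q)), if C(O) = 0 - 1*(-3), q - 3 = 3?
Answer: -105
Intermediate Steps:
q = 6 (q = 3 + 3 = 6)
C(O) = 3 (C(O) = 0 + 3 = 3)
15*(-10 + C(q)) = 15*(-10 + 3) = 15*(-7) = -105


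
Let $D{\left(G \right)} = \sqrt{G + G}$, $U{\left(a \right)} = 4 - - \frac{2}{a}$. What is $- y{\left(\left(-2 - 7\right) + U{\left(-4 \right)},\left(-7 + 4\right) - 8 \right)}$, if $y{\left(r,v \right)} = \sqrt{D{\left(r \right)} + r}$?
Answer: $- \frac{\sqrt{-22 + 4 i \sqrt{11}}}{2} \approx -0.6792 - 2.4416 i$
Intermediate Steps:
$U{\left(a \right)} = 4 + \frac{2}{a}$
$D{\left(G \right)} = \sqrt{2} \sqrt{G}$ ($D{\left(G \right)} = \sqrt{2 G} = \sqrt{2} \sqrt{G}$)
$y{\left(r,v \right)} = \sqrt{r + \sqrt{2} \sqrt{r}}$ ($y{\left(r,v \right)} = \sqrt{\sqrt{2} \sqrt{r} + r} = \sqrt{r + \sqrt{2} \sqrt{r}}$)
$- y{\left(\left(-2 - 7\right) + U{\left(-4 \right)},\left(-7 + 4\right) - 8 \right)} = - \sqrt{\left(\left(-2 - 7\right) + \left(4 + \frac{2}{-4}\right)\right) + \sqrt{2} \sqrt{\left(-2 - 7\right) + \left(4 + \frac{2}{-4}\right)}} = - \sqrt{\left(-9 + \left(4 + 2 \left(- \frac{1}{4}\right)\right)\right) + \sqrt{2} \sqrt{-9 + \left(4 + 2 \left(- \frac{1}{4}\right)\right)}} = - \sqrt{\left(-9 + \left(4 - \frac{1}{2}\right)\right) + \sqrt{2} \sqrt{-9 + \left(4 - \frac{1}{2}\right)}} = - \sqrt{\left(-9 + \frac{7}{2}\right) + \sqrt{2} \sqrt{-9 + \frac{7}{2}}} = - \sqrt{- \frac{11}{2} + \sqrt{2} \sqrt{- \frac{11}{2}}} = - \sqrt{- \frac{11}{2} + \sqrt{2} \frac{i \sqrt{22}}{2}} = - \sqrt{- \frac{11}{2} + i \sqrt{11}}$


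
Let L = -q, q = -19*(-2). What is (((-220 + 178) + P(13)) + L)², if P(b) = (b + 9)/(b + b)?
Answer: 1058841/169 ≈ 6265.3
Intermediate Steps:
P(b) = (9 + b)/(2*b) (P(b) = (9 + b)/((2*b)) = (9 + b)*(1/(2*b)) = (9 + b)/(2*b))
q = 38
L = -38 (L = -1*38 = -38)
(((-220 + 178) + P(13)) + L)² = (((-220 + 178) + (½)*(9 + 13)/13) - 38)² = ((-42 + (½)*(1/13)*22) - 38)² = ((-42 + 11/13) - 38)² = (-535/13 - 38)² = (-1029/13)² = 1058841/169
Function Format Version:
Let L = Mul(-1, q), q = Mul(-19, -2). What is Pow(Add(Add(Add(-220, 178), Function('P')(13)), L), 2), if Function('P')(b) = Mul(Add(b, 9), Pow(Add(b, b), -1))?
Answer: Rational(1058841, 169) ≈ 6265.3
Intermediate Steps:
Function('P')(b) = Mul(Rational(1, 2), Pow(b, -1), Add(9, b)) (Function('P')(b) = Mul(Add(9, b), Pow(Mul(2, b), -1)) = Mul(Add(9, b), Mul(Rational(1, 2), Pow(b, -1))) = Mul(Rational(1, 2), Pow(b, -1), Add(9, b)))
q = 38
L = -38 (L = Mul(-1, 38) = -38)
Pow(Add(Add(Add(-220, 178), Function('P')(13)), L), 2) = Pow(Add(Add(Add(-220, 178), Mul(Rational(1, 2), Pow(13, -1), Add(9, 13))), -38), 2) = Pow(Add(Add(-42, Mul(Rational(1, 2), Rational(1, 13), 22)), -38), 2) = Pow(Add(Add(-42, Rational(11, 13)), -38), 2) = Pow(Add(Rational(-535, 13), -38), 2) = Pow(Rational(-1029, 13), 2) = Rational(1058841, 169)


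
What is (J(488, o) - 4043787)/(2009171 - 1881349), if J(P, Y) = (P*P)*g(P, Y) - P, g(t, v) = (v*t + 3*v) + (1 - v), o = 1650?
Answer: 192535617869/127822 ≈ 1.5063e+6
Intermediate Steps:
g(t, v) = 1 + 2*v + t*v (g(t, v) = (t*v + 3*v) + (1 - v) = (3*v + t*v) + (1 - v) = 1 + 2*v + t*v)
J(P, Y) = -P + P²*(1 + 2*Y + P*Y) (J(P, Y) = (P*P)*(1 + 2*Y + P*Y) - P = P²*(1 + 2*Y + P*Y) - P = -P + P²*(1 + 2*Y + P*Y))
(J(488, o) - 4043787)/(2009171 - 1881349) = (488*(-1 + 488*(1 + 2*1650 + 488*1650)) - 4043787)/(2009171 - 1881349) = (488*(-1 + 488*(1 + 3300 + 805200)) - 4043787)/127822 = (488*(-1 + 488*808501) - 4043787)*(1/127822) = (488*(-1 + 394548488) - 4043787)*(1/127822) = (488*394548487 - 4043787)*(1/127822) = (192539661656 - 4043787)*(1/127822) = 192535617869*(1/127822) = 192535617869/127822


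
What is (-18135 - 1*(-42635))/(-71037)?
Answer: -24500/71037 ≈ -0.34489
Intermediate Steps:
(-18135 - 1*(-42635))/(-71037) = (-18135 + 42635)*(-1/71037) = 24500*(-1/71037) = -24500/71037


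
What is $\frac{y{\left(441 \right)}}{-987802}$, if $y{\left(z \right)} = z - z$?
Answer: $0$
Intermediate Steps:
$y{\left(z \right)} = 0$
$\frac{y{\left(441 \right)}}{-987802} = \frac{0}{-987802} = 0 \left(- \frac{1}{987802}\right) = 0$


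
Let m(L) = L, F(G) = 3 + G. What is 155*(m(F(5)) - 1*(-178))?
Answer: 28830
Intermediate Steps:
155*(m(F(5)) - 1*(-178)) = 155*((3 + 5) - 1*(-178)) = 155*(8 + 178) = 155*186 = 28830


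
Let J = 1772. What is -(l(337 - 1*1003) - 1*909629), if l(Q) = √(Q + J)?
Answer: 909629 - √1106 ≈ 9.0960e+5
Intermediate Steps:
l(Q) = √(1772 + Q) (l(Q) = √(Q + 1772) = √(1772 + Q))
-(l(337 - 1*1003) - 1*909629) = -(√(1772 + (337 - 1*1003)) - 1*909629) = -(√(1772 + (337 - 1003)) - 909629) = -(√(1772 - 666) - 909629) = -(√1106 - 909629) = -(-909629 + √1106) = 909629 - √1106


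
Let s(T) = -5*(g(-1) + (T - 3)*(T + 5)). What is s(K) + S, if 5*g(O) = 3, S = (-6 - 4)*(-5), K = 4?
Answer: 2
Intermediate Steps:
S = 50 (S = -10*(-5) = 50)
g(O) = ⅗ (g(O) = (⅕)*3 = ⅗)
s(T) = -3 - 5*(-3 + T)*(5 + T) (s(T) = -5*(⅗ + (T - 3)*(T + 5)) = -5*(⅗ + (-3 + T)*(5 + T)) = -3 - 5*(-3 + T)*(5 + T))
s(K) + S = (72 - 10*4 - 5*4²) + 50 = (72 - 40 - 5*16) + 50 = (72 - 40 - 80) + 50 = -48 + 50 = 2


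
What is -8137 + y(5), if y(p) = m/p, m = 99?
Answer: -40586/5 ≈ -8117.2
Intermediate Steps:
y(p) = 99/p
-8137 + y(5) = -8137 + 99/5 = -40586/5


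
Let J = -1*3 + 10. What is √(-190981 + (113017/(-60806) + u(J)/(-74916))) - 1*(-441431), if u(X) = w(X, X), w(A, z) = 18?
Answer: 441431 + I*√764489332212691949239/63268643 ≈ 4.4143e+5 + 437.02*I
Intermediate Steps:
J = 7 (J = -3 + 10 = 7)
u(X) = 18
√(-190981 + (113017/(-60806) + u(J)/(-74916))) - 1*(-441431) = √(-190981 + (113017/(-60806) + 18/(-74916))) - 1*(-441431) = √(-190981 + (113017*(-1/60806) + 18*(-1/74916))) + 441431 = √(-190981 + (-113017/60806 - 1/4162)) + 441431 = √(-190981 - 117609390/63268643) + 441431 = √(-12083226318173/63268643) + 441431 = I*√764489332212691949239/63268643 + 441431 = 441431 + I*√764489332212691949239/63268643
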